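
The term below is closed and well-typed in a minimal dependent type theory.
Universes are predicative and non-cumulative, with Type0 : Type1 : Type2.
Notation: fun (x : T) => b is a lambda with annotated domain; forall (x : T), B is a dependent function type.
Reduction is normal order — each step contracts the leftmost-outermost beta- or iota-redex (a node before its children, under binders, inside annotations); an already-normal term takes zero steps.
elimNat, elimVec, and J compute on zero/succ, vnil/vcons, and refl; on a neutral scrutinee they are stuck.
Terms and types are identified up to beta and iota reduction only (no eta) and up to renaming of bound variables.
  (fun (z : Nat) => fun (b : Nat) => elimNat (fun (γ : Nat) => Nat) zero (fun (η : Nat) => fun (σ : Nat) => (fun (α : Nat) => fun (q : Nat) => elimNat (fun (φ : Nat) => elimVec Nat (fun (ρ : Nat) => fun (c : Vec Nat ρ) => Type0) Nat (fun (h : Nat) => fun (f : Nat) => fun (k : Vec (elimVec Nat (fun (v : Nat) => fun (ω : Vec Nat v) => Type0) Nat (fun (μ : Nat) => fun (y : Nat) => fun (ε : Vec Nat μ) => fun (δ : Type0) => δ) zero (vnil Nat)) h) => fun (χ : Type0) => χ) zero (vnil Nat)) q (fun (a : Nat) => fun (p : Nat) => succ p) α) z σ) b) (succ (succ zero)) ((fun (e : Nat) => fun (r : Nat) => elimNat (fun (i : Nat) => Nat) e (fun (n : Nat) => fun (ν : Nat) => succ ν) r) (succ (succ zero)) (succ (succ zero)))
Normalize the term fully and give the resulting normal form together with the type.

reduced normal form:
  succ (succ (succ (succ (succ (succ (succ (succ zero)))))))
inferred type:
  Nat


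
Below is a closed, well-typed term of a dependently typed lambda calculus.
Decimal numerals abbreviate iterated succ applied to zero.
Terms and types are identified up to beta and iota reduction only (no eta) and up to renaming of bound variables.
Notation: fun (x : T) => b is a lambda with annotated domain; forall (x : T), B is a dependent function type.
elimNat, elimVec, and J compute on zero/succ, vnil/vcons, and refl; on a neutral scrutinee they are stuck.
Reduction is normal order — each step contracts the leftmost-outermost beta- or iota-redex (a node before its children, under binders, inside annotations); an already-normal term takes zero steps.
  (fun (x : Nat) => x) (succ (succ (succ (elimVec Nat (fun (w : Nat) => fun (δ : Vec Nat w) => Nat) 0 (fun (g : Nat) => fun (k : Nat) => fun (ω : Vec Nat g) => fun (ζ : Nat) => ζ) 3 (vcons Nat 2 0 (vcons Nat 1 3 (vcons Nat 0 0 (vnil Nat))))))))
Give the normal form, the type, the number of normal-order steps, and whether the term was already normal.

normal form:
  3
inferred type:
  Nat
reduction steps (normal order): 17
already normal: no
first contracted redex: a beta-redex


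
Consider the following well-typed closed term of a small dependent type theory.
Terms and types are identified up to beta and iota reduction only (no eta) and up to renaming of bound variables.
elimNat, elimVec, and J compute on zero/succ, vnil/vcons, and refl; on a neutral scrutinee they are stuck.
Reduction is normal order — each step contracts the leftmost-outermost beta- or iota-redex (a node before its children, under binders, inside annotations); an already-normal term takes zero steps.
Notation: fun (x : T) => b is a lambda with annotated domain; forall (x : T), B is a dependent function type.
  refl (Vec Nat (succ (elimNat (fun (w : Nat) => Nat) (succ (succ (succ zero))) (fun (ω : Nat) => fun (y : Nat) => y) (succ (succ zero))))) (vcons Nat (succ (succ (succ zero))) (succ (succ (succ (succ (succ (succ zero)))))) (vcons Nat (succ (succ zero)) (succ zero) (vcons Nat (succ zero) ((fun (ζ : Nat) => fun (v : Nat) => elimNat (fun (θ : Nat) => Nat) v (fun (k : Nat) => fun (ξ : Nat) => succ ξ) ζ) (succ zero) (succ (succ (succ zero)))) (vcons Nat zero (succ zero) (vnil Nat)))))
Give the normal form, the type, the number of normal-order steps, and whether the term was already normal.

normal form:
  refl (Vec Nat (succ (succ (succ (succ zero))))) (vcons Nat (succ (succ (succ zero))) (succ (succ (succ (succ (succ (succ zero)))))) (vcons Nat (succ (succ zero)) (succ zero) (vcons Nat (succ zero) (succ (succ (succ (succ zero)))) (vcons Nat zero (succ zero) (vnil Nat)))))
type:
  Eq (Vec Nat (succ (succ (succ (succ zero))))) (vcons Nat (succ (succ (succ zero))) (succ (succ (succ (succ (succ (succ zero)))))) (vcons Nat (succ (succ zero)) (succ zero) (vcons Nat (succ zero) (succ (succ (succ (succ zero)))) (vcons Nat zero (succ zero) (vnil Nat))))) (vcons Nat (succ (succ (succ zero))) (succ (succ (succ (succ (succ (succ zero)))))) (vcons Nat (succ (succ zero)) (succ zero) (vcons Nat (succ zero) (succ (succ (succ (succ zero)))) (vcons Nat zero (succ zero) (vnil Nat)))))
normal-order step count: 13
started in normal form: no
first redex: an elimNat iota-redex


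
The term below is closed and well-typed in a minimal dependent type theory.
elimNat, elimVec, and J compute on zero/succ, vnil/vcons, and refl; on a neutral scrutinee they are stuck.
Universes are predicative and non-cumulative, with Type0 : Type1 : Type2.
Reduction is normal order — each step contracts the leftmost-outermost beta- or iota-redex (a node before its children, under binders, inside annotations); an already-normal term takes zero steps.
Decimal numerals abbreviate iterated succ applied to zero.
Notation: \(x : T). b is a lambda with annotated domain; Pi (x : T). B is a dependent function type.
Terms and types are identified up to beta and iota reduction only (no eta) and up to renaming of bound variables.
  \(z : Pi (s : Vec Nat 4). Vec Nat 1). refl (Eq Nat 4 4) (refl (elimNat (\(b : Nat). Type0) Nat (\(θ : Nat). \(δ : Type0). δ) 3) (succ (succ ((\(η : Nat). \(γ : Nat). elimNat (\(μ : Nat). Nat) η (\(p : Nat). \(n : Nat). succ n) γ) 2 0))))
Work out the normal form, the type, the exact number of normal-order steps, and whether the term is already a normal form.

normal form:
  \(z : Pi (s : Vec Nat 4). Vec Nat 1). refl (Eq Nat 4 4) (refl Nat 4)
the term's type:
  Pi (z : Pi (s : Vec Nat 4). Vec Nat 1). Eq (Eq Nat 4 4) (refl Nat 4) (refl Nat 4)
reduction steps (normal order): 13
term was already normal: no
first contracted redex: an elimNat iota-redex


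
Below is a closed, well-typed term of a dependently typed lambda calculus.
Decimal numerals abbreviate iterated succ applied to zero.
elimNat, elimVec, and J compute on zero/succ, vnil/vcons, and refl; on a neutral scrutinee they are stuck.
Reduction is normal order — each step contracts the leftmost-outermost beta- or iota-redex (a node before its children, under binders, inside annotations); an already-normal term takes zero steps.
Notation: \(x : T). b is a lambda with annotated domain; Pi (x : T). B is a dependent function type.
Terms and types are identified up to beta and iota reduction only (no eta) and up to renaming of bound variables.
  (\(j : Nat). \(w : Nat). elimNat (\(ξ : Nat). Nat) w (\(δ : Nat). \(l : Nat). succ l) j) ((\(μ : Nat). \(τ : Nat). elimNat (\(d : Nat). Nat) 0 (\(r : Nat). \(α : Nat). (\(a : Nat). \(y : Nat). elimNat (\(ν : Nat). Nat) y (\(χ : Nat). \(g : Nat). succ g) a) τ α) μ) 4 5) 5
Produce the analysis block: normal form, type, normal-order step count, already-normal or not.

resulting normal form:
  25
the term's type:
  Nat
steps to reach normal form (normal order): 150
term was already normal: no
first contracted redex: a beta-redex


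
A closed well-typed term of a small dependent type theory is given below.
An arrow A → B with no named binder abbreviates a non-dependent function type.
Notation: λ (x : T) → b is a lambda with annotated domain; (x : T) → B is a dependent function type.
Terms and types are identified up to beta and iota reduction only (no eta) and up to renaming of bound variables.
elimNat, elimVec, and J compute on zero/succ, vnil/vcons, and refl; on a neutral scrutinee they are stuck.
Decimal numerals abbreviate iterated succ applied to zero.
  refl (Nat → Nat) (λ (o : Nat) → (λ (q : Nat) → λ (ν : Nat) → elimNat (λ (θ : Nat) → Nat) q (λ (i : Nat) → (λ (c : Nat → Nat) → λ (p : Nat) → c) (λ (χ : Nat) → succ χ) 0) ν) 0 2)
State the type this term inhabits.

inferred type:
  Eq (Nat → Nat) (λ (o : Nat) → 2) (λ (q : Nat) → 2)


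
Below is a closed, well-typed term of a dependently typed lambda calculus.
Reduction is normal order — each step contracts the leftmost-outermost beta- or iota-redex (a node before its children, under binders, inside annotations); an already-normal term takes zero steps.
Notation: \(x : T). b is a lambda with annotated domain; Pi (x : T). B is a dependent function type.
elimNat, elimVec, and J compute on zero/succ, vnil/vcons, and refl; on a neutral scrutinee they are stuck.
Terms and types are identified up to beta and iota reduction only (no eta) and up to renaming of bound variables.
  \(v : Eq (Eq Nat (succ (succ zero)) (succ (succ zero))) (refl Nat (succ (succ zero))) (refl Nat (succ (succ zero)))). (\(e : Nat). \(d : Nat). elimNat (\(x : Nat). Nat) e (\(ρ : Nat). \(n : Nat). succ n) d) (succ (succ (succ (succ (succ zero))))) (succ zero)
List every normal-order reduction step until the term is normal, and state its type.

normal-order reduction:
  \(v : Eq (Eq Nat (succ (succ zero)) (succ (succ zero))) (refl Nat (succ (succ zero))) (refl Nat (succ (succ zero)))). (\(e : Nat). \(d : Nat). elimNat (\(x : Nat). Nat) e (\(ρ : Nat). \(n : Nat). succ n) d) (succ (succ (succ (succ (succ zero))))) (succ zero)
  ~> \(v : Eq (Eq Nat (succ (succ zero)) (succ (succ zero))) (refl Nat (succ (succ zero))) (refl Nat (succ (succ zero)))). (\(e : Nat). elimNat (\(d : Nat). Nat) (succ (succ (succ (succ (succ zero))))) (\(x : Nat). \(ρ : Nat). succ ρ) e) (succ zero)
  ~> \(v : Eq (Eq Nat (succ (succ zero)) (succ (succ zero))) (refl Nat (succ (succ zero))) (refl Nat (succ (succ zero)))). elimNat (\(e : Nat). Nat) (succ (succ (succ (succ (succ zero))))) (\(d : Nat). \(x : Nat). succ x) (succ zero)
  ~> \(v : Eq (Eq Nat (succ (succ zero)) (succ (succ zero))) (refl Nat (succ (succ zero))) (refl Nat (succ (succ zero)))). (\(e : Nat). \(d : Nat). succ d) zero (elimNat (\(x : Nat). Nat) (succ (succ (succ (succ (succ zero))))) (\(ρ : Nat). \(n : Nat). succ n) zero)
  ~> \(v : Eq (Eq Nat (succ (succ zero)) (succ (succ zero))) (refl Nat (succ (succ zero))) (refl Nat (succ (succ zero)))). (\(e : Nat). succ e) (elimNat (\(d : Nat). Nat) (succ (succ (succ (succ (succ zero))))) (\(x : Nat). \(ρ : Nat). succ ρ) zero)
  ~> \(v : Eq (Eq Nat (succ (succ zero)) (succ (succ zero))) (refl Nat (succ (succ zero))) (refl Nat (succ (succ zero)))). succ (elimNat (\(e : Nat). Nat) (succ (succ (succ (succ (succ zero))))) (\(d : Nat). \(x : Nat). succ x) zero)
  ~> \(v : Eq (Eq Nat (succ (succ zero)) (succ (succ zero))) (refl Nat (succ (succ zero))) (refl Nat (succ (succ zero)))). succ (succ (succ (succ (succ (succ zero)))))
inferred type:
  Pi (v : Eq (Eq Nat (succ (succ zero)) (succ (succ zero))) (refl Nat (succ (succ zero))) (refl Nat (succ (succ zero)))). Nat


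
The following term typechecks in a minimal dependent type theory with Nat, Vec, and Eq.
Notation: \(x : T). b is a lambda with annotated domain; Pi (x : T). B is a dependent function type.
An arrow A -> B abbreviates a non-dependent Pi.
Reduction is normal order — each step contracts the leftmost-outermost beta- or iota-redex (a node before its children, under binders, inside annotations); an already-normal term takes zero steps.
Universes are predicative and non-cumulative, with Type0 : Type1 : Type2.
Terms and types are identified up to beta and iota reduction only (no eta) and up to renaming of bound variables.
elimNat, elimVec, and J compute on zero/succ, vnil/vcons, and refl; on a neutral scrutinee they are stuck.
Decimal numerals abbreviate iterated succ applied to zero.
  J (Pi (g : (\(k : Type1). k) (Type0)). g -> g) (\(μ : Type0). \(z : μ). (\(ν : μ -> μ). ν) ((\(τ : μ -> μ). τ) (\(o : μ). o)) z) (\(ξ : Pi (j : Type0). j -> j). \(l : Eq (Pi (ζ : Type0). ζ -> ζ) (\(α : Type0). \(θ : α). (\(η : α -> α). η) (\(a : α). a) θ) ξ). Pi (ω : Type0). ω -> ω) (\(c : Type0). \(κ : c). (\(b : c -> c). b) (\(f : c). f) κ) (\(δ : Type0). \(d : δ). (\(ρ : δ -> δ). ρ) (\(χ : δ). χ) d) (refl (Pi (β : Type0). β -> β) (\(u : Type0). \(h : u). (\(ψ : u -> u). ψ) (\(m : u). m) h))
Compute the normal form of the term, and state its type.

normal form:
  \(g : Type0). \(k : g). k
the term's type:
  Pi (g : Type0). g -> g
observation: 3 normal-order steps normalize the term, beginning with a J iota-redex.


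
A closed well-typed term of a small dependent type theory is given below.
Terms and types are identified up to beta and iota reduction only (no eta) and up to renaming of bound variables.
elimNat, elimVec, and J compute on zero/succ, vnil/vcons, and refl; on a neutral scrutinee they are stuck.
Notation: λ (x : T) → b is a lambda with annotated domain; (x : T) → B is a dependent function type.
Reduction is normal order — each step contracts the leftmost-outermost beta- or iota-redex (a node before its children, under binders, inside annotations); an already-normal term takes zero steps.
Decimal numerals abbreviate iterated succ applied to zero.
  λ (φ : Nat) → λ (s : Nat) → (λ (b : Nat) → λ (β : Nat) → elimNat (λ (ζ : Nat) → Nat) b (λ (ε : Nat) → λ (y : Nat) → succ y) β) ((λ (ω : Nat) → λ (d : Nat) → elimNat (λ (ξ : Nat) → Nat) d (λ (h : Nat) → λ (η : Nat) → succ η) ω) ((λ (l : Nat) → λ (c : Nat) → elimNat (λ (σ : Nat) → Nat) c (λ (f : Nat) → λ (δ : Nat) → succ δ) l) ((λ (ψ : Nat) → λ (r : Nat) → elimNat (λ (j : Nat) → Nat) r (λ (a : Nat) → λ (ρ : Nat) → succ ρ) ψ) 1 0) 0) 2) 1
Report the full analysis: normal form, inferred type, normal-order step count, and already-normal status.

normal form:
  λ (φ : Nat) → λ (s : Nat) → 4
inferred type:
  (φ : Nat) → (s : Nat) → Nat
normal-order step count: 24
term was already normal: no
first redex: a beta-redex


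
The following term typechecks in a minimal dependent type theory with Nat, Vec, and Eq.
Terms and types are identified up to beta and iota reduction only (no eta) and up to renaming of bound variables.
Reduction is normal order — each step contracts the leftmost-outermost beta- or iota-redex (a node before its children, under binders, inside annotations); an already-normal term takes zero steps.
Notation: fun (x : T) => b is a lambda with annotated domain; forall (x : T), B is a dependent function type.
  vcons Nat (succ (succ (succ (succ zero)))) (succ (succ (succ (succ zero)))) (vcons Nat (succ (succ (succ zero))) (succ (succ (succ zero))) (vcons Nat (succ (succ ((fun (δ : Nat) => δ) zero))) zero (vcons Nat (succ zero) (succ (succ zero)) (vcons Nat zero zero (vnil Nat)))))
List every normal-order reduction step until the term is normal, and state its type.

reduction (normal order):
  vcons Nat (succ (succ (succ (succ zero)))) (succ (succ (succ (succ zero)))) (vcons Nat (succ (succ (succ zero))) (succ (succ (succ zero))) (vcons Nat (succ (succ ((fun (δ : Nat) => δ) zero))) zero (vcons Nat (succ zero) (succ (succ zero)) (vcons Nat zero zero (vnil Nat)))))
  ~> vcons Nat (succ (succ (succ (succ zero)))) (succ (succ (succ (succ zero)))) (vcons Nat (succ (succ (succ zero))) (succ (succ (succ zero))) (vcons Nat (succ (succ zero)) zero (vcons Nat (succ zero) (succ (succ zero)) (vcons Nat zero zero (vnil Nat)))))
type:
  Vec Nat (succ (succ (succ (succ (succ zero)))))


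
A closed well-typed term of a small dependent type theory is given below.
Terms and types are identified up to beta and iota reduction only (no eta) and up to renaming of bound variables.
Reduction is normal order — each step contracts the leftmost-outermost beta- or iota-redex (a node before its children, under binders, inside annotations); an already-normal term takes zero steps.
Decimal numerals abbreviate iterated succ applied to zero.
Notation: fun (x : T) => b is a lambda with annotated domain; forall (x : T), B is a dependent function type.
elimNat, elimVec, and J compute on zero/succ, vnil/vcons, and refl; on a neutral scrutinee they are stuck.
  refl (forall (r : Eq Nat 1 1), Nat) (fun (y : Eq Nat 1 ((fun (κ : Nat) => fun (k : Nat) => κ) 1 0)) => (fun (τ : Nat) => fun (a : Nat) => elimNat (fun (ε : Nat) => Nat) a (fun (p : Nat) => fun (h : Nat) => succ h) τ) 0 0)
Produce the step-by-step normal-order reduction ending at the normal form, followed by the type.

normal-order reduction sequence:
  refl (forall (r : Eq Nat 1 1), Nat) (fun (y : Eq Nat 1 ((fun (κ : Nat) => fun (k : Nat) => κ) 1 0)) => (fun (τ : Nat) => fun (a : Nat) => elimNat (fun (ε : Nat) => Nat) a (fun (p : Nat) => fun (h : Nat) => succ h) τ) 0 0)
  ~> refl (forall (r : Eq Nat 1 1), Nat) (fun (y : Eq Nat 1 ((fun (κ : Nat) => 1) 0)) => (fun (k : Nat) => fun (τ : Nat) => elimNat (fun (a : Nat) => Nat) τ (fun (ε : Nat) => fun (p : Nat) => succ p) k) 0 0)
  ~> refl (forall (r : Eq Nat 1 1), Nat) (fun (y : Eq Nat 1 1) => (fun (κ : Nat) => fun (k : Nat) => elimNat (fun (τ : Nat) => Nat) k (fun (a : Nat) => fun (ε : Nat) => succ ε) κ) 0 0)
  ~> refl (forall (r : Eq Nat 1 1), Nat) (fun (y : Eq Nat 1 1) => (fun (κ : Nat) => elimNat (fun (k : Nat) => Nat) κ (fun (τ : Nat) => fun (a : Nat) => succ a) 0) 0)
  ~> refl (forall (r : Eq Nat 1 1), Nat) (fun (y : Eq Nat 1 1) => elimNat (fun (κ : Nat) => Nat) 0 (fun (k : Nat) => fun (τ : Nat) => succ τ) 0)
  ~> refl (forall (r : Eq Nat 1 1), Nat) (fun (y : Eq Nat 1 1) => 0)
inferred type:
  Eq (forall (r : Eq Nat 1 1), Nat) (fun (y : Eq Nat 1 1) => 0) (fun (κ : Eq Nat 1 1) => 0)


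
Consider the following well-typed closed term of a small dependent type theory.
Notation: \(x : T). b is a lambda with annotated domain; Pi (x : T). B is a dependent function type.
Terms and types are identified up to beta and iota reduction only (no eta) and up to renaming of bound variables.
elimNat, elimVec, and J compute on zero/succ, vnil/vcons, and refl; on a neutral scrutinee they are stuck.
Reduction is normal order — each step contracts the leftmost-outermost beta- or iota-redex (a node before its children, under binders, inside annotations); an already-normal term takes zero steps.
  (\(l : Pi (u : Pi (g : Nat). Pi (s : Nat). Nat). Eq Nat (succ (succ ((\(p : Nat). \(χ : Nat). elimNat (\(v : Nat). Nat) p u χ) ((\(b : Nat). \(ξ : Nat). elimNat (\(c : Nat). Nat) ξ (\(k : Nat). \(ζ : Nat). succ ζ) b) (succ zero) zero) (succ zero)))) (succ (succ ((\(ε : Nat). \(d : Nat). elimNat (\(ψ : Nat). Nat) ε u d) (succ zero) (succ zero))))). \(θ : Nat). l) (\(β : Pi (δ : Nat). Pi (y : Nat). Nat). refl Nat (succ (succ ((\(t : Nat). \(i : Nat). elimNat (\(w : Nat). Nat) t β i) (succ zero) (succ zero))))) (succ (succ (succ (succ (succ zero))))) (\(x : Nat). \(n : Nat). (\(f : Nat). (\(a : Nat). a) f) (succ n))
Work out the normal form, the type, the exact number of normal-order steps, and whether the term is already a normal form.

normal form:
  refl Nat (succ (succ (succ (succ zero))))
the term's type:
  Eq Nat (succ (succ (succ (succ zero)))) (succ (succ (succ (succ zero))))
normal-order step count: 11
term was already normal: no
first contracted redex: a beta-redex


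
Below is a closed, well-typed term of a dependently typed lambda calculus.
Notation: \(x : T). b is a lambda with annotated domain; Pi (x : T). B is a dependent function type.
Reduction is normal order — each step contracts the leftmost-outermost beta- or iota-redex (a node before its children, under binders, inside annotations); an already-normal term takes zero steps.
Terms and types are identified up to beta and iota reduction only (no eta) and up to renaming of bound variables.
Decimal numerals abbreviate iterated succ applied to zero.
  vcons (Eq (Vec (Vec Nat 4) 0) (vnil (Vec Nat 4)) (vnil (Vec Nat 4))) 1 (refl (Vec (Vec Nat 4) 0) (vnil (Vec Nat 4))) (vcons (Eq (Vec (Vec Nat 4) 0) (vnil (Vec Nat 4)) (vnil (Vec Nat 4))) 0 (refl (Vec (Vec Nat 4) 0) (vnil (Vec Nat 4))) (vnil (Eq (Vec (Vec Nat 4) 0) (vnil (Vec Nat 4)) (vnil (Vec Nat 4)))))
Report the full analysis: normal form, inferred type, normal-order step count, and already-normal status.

normal form:
  vcons (Eq (Vec (Vec Nat 4) 0) (vnil (Vec Nat 4)) (vnil (Vec Nat 4))) 1 (refl (Vec (Vec Nat 4) 0) (vnil (Vec Nat 4))) (vcons (Eq (Vec (Vec Nat 4) 0) (vnil (Vec Nat 4)) (vnil (Vec Nat 4))) 0 (refl (Vec (Vec Nat 4) 0) (vnil (Vec Nat 4))) (vnil (Eq (Vec (Vec Nat 4) 0) (vnil (Vec Nat 4)) (vnil (Vec Nat 4)))))
the term's type:
  Vec (Eq (Vec (Vec Nat 4) 0) (vnil (Vec Nat 4)) (vnil (Vec Nat 4))) 2
reduction steps (normal order): 0
started in normal form: yes


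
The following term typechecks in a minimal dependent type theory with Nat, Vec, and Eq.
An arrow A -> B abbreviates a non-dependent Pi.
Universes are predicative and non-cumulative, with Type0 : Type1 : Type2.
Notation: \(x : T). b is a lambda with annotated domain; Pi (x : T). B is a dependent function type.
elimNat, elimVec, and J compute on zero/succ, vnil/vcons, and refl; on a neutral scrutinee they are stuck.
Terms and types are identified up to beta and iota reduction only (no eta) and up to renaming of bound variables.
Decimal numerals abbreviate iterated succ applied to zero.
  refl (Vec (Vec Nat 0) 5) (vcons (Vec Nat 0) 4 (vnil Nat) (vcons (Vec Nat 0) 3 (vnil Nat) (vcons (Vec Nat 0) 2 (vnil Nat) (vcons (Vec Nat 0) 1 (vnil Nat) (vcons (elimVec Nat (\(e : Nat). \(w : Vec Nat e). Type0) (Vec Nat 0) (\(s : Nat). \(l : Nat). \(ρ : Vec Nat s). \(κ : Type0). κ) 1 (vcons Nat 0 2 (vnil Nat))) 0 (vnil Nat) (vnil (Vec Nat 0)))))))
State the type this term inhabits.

inferred type:
  Eq (Vec (Vec Nat 0) 5) (vcons (Vec Nat 0) 4 (vnil Nat) (vcons (Vec Nat 0) 3 (vnil Nat) (vcons (Vec Nat 0) 2 (vnil Nat) (vcons (Vec Nat 0) 1 (vnil Nat) (vcons (Vec Nat 0) 0 (vnil Nat) (vnil (Vec Nat 0))))))) (vcons (Vec Nat 0) 4 (vnil Nat) (vcons (Vec Nat 0) 3 (vnil Nat) (vcons (Vec Nat 0) 2 (vnil Nat) (vcons (Vec Nat 0) 1 (vnil Nat) (vcons (Vec Nat 0) 0 (vnil Nat) (vnil (Vec Nat 0)))))))


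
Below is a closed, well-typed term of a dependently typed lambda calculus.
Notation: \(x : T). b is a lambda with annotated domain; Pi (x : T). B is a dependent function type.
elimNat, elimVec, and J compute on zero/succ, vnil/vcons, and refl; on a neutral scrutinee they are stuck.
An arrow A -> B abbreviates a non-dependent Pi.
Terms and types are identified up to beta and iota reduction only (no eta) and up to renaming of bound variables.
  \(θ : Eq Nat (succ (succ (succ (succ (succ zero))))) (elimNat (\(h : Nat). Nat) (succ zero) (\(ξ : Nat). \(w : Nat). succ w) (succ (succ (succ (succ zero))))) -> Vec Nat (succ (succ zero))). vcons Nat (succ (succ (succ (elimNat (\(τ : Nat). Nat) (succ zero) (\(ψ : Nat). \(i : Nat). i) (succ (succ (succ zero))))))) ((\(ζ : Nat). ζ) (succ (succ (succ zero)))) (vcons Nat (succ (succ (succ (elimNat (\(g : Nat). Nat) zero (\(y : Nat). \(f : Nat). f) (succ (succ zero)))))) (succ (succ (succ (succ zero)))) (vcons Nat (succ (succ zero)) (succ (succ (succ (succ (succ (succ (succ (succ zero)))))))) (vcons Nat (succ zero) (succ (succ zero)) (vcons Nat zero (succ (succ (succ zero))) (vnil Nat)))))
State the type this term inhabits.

inferred type:
  (Eq Nat (succ (succ (succ (succ (succ zero))))) (succ (succ (succ (succ (succ zero))))) -> Vec Nat (succ (succ zero))) -> Vec Nat (succ (succ (succ (succ (succ zero)))))


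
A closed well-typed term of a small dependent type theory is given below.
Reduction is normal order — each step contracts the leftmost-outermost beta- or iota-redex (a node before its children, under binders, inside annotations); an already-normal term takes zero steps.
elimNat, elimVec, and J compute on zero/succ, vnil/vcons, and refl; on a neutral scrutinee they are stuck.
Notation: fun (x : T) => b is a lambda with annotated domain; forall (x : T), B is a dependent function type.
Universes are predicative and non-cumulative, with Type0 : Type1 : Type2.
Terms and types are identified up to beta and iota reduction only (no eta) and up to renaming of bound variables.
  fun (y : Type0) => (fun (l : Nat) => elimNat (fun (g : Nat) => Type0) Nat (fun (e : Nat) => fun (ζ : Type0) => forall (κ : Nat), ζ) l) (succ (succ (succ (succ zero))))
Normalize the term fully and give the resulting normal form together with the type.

reduced normal form:
  fun (y : Type0) => forall (l : Nat), forall (g : Nat), forall (e : Nat), forall (ζ : Nat), Nat
inferred type:
  forall (y : Type0), Type0
observation: contracting a beta-redex first, the term normalizes in 14 steps.


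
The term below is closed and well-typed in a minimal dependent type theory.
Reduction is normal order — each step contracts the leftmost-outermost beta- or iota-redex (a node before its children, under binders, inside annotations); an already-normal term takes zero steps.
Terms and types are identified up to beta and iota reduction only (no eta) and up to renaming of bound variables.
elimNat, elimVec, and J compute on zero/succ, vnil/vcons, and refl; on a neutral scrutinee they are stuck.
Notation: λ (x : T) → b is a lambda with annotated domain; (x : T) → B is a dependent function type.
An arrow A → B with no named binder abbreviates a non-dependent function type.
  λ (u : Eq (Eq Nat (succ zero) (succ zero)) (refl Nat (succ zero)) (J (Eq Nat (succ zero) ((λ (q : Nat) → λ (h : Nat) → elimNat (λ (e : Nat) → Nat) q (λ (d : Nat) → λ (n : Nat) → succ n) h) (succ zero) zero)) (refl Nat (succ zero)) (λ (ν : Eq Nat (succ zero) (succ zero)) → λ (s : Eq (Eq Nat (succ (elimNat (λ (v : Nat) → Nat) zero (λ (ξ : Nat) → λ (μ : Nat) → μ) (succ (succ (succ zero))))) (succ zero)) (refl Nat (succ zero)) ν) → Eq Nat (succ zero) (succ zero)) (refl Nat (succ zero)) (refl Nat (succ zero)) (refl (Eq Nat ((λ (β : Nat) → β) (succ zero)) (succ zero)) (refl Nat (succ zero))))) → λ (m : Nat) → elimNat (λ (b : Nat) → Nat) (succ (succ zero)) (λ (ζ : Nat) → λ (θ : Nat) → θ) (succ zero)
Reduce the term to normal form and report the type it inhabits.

resulting normal form:
  λ (u : Eq (Eq Nat (succ zero) (succ zero)) (refl Nat (succ zero)) (refl Nat (succ zero))) → λ (q : Nat) → succ (succ zero)
the term's type:
  Eq (Eq Nat (succ zero) (succ zero)) (refl Nat (succ zero)) (refl Nat (succ zero)) → Nat → Nat
observation: the term reaches its normal form after 5 normal-order steps.


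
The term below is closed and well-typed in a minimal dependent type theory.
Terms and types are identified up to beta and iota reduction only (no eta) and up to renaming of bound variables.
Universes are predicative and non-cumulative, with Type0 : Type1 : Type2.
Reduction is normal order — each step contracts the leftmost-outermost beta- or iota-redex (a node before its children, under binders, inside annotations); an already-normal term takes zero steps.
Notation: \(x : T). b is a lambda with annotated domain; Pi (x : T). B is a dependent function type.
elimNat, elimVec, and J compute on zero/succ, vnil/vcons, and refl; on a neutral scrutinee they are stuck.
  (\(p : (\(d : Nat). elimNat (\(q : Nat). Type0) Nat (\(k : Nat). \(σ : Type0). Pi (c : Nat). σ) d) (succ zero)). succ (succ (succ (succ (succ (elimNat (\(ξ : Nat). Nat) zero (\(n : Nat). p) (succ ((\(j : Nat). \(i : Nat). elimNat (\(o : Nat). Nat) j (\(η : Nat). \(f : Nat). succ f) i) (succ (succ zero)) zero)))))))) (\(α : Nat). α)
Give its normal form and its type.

resulting normal form:
  succ (succ (succ (succ (succ zero))))
inferred type:
  Nat


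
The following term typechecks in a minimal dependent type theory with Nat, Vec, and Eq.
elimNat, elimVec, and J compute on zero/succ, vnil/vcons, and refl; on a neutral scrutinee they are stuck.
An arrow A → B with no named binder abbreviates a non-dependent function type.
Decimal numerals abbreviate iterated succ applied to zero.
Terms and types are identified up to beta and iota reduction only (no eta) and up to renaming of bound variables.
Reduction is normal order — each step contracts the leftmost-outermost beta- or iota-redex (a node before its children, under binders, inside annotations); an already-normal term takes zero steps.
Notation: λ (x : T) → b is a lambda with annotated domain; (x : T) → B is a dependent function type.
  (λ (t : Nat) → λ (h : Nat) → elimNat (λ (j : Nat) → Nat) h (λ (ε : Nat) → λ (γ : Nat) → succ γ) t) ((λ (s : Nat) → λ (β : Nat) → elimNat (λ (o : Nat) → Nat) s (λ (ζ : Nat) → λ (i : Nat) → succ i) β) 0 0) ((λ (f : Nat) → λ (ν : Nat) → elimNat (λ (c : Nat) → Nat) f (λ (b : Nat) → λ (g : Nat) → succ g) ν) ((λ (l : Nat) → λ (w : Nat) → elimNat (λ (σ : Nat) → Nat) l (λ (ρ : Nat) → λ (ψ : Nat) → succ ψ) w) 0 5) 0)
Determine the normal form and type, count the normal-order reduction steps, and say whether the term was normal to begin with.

normal form:
  5
inferred type:
  Nat
normal-order step count: 27
term was already normal: no
first contracted redex: a beta-redex


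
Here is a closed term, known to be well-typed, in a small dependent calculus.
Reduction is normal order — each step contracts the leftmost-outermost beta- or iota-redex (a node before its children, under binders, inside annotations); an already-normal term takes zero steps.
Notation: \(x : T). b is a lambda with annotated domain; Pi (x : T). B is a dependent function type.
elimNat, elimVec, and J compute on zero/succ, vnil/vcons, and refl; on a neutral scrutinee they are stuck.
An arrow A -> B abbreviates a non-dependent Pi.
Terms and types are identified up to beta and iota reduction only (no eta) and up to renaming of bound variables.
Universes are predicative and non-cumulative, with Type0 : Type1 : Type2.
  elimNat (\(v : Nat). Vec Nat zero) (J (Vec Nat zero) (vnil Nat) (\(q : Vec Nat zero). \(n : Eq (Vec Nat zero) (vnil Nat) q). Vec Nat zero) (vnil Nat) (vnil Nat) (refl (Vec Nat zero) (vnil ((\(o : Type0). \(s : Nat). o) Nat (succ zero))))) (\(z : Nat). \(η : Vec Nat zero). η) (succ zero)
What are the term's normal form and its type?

resulting normal form:
  vnil Nat
the term's type:
  Vec Nat zero
observation: 5 normal-order steps separate the term from its normal form.


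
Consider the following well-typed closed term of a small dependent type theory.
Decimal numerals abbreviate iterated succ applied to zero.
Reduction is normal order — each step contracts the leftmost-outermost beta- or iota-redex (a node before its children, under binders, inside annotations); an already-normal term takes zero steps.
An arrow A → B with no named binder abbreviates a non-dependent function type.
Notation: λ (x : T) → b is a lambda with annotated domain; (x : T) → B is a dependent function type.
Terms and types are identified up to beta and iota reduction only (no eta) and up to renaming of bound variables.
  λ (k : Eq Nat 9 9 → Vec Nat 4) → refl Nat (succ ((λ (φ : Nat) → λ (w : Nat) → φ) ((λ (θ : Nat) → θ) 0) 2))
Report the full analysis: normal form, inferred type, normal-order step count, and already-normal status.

normal form:
  λ (k : Eq Nat 9 9 → Vec Nat 4) → refl Nat 1
inferred type:
  (Eq Nat 9 9 → Vec Nat 4) → Eq Nat 1 1
reduction steps (normal order): 3
term was already normal: no
first redex: a beta-redex


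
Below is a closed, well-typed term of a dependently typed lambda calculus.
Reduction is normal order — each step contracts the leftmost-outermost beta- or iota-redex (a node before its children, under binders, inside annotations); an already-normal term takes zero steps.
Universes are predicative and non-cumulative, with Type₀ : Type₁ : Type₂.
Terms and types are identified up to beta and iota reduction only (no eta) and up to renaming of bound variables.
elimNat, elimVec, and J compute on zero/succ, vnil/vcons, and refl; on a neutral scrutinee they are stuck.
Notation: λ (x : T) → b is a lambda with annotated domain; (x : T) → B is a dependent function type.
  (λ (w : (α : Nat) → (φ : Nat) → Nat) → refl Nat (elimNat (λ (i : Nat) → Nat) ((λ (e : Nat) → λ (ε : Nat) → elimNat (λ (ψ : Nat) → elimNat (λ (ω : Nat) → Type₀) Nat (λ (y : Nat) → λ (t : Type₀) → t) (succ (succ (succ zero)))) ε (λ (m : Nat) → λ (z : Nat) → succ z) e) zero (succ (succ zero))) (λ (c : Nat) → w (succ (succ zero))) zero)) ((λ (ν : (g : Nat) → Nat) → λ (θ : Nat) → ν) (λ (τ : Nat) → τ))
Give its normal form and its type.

resulting normal form:
  refl Nat (succ (succ zero))
the term's type:
  Eq Nat (succ (succ zero)) (succ (succ zero))


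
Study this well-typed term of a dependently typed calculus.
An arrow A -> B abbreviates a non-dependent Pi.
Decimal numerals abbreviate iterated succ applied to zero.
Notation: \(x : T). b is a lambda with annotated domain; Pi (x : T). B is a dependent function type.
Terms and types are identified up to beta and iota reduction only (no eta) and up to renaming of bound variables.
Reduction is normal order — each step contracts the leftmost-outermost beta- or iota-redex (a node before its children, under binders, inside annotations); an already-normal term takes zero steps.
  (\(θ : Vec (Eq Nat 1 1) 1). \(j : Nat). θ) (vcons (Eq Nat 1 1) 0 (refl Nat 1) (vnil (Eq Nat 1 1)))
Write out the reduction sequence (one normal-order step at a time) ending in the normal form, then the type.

reduction (normal order):
  (\(θ : Vec (Eq Nat 1 1) 1). \(j : Nat). θ) (vcons (Eq Nat 1 1) 0 (refl Nat 1) (vnil (Eq Nat 1 1)))
  ~> \(θ : Nat). vcons (Eq Nat 1 1) 0 (refl Nat 1) (vnil (Eq Nat 1 1))
inferred type:
  Nat -> Vec (Eq Nat 1 1) 1


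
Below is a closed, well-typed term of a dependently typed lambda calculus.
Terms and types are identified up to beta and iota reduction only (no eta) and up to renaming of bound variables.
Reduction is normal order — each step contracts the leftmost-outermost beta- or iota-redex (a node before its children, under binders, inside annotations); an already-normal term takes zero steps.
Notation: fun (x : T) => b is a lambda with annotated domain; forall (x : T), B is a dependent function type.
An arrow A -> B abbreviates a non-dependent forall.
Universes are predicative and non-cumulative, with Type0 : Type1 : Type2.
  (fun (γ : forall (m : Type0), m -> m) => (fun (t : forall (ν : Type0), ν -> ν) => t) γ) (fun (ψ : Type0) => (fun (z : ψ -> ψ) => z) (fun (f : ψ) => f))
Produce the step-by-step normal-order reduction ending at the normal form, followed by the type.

normal-order reduction sequence:
  (fun (γ : forall (m : Type0), m -> m) => (fun (t : forall (ν : Type0), ν -> ν) => t) γ) (fun (ψ : Type0) => (fun (z : ψ -> ψ) => z) (fun (f : ψ) => f))
  ~> (fun (γ : forall (m : Type0), m -> m) => γ) (fun (t : Type0) => (fun (ν : t -> t) => ν) (fun (ψ : t) => ψ))
  ~> fun (γ : Type0) => (fun (m : γ -> γ) => m) (fun (t : γ) => t)
  ~> fun (γ : Type0) => fun (m : γ) => m
the term's type:
  forall (γ : Type0), γ -> γ


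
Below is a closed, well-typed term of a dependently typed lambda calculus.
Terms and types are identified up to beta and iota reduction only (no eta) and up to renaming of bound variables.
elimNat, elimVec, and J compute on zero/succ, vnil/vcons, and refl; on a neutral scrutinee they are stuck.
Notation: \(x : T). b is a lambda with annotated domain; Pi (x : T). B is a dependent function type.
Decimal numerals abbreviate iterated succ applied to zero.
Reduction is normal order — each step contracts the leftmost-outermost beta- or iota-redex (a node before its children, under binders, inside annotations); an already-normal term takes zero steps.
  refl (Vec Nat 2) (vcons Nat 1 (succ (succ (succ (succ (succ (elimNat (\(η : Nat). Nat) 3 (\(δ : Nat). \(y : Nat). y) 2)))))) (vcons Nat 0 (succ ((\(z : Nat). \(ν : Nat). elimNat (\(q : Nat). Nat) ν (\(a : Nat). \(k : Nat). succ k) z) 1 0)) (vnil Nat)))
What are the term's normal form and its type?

reduced normal form:
  refl (Vec Nat 2) (vcons Nat 1 8 (vcons Nat 0 2 (vnil Nat)))
inferred type:
  Eq (Vec Nat 2) (vcons Nat 1 8 (vcons Nat 0 2 (vnil Nat))) (vcons Nat 1 8 (vcons Nat 0 2 (vnil Nat)))
observation: the leftmost-outermost redex is an elimNat iota-redex, and normalization takes 13 steps.


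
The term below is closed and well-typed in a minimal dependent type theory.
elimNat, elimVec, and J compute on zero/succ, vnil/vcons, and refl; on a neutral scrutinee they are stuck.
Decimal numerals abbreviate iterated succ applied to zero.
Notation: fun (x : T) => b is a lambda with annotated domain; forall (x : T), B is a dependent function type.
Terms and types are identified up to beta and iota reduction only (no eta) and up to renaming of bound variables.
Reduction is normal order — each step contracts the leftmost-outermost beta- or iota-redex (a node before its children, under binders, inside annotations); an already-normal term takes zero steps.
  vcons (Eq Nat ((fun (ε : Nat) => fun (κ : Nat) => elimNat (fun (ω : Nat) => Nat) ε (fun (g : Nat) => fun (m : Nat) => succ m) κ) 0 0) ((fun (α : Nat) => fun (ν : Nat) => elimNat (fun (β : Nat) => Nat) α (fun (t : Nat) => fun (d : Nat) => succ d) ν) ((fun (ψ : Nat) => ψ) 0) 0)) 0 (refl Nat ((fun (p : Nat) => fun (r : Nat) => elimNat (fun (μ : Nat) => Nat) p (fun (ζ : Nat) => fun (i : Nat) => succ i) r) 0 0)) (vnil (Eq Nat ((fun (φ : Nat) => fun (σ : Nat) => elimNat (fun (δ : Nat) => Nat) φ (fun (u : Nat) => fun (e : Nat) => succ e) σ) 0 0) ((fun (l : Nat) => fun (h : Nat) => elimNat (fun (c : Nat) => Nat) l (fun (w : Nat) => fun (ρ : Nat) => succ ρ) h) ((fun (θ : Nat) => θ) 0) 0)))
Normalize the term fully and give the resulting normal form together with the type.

reduced normal form:
  vcons (Eq Nat 0 0) 0 (refl Nat 0) (vnil (Eq Nat 0 0))
inferred type:
  Vec (Eq Nat 0 0) 1
observation: 17 normal-order steps normalize the term, beginning with a beta-redex.


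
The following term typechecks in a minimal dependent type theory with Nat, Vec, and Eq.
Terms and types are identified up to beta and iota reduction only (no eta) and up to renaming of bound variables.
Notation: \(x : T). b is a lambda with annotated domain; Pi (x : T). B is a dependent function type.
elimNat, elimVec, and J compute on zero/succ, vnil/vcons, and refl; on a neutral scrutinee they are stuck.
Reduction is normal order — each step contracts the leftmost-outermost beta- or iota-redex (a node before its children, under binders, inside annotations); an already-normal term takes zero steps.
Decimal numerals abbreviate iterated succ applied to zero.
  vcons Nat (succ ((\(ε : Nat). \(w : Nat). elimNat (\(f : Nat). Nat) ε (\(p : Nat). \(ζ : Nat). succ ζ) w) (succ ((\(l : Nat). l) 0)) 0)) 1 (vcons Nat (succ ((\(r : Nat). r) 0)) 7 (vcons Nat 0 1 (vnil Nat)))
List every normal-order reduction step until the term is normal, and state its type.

normal-order reduction:
  vcons Nat (succ ((\(ε : Nat). \(w : Nat). elimNat (\(f : Nat). Nat) ε (\(p : Nat). \(ζ : Nat). succ ζ) w) (succ ((\(l : Nat). l) 0)) 0)) 1 (vcons Nat (succ ((\(r : Nat). r) 0)) 7 (vcons Nat 0 1 (vnil Nat)))
  ~> vcons Nat (succ ((\(ε : Nat). elimNat (\(w : Nat). Nat) (succ ((\(f : Nat). f) 0)) (\(p : Nat). \(ζ : Nat). succ ζ) ε) 0)) 1 (vcons Nat (succ ((\(l : Nat). l) 0)) 7 (vcons Nat 0 1 (vnil Nat)))
  ~> vcons Nat (succ (elimNat (\(ε : Nat). Nat) (succ ((\(w : Nat). w) 0)) (\(f : Nat). \(p : Nat). succ p) 0)) 1 (vcons Nat (succ ((\(ζ : Nat). ζ) 0)) 7 (vcons Nat 0 1 (vnil Nat)))
  ~> vcons Nat (succ (succ ((\(ε : Nat). ε) 0))) 1 (vcons Nat (succ ((\(w : Nat). w) 0)) 7 (vcons Nat 0 1 (vnil Nat)))
  ~> vcons Nat 2 1 (vcons Nat (succ ((\(ε : Nat). ε) 0)) 7 (vcons Nat 0 1 (vnil Nat)))
  ~> vcons Nat 2 1 (vcons Nat 1 7 (vcons Nat 0 1 (vnil Nat)))
type:
  Vec Nat 3


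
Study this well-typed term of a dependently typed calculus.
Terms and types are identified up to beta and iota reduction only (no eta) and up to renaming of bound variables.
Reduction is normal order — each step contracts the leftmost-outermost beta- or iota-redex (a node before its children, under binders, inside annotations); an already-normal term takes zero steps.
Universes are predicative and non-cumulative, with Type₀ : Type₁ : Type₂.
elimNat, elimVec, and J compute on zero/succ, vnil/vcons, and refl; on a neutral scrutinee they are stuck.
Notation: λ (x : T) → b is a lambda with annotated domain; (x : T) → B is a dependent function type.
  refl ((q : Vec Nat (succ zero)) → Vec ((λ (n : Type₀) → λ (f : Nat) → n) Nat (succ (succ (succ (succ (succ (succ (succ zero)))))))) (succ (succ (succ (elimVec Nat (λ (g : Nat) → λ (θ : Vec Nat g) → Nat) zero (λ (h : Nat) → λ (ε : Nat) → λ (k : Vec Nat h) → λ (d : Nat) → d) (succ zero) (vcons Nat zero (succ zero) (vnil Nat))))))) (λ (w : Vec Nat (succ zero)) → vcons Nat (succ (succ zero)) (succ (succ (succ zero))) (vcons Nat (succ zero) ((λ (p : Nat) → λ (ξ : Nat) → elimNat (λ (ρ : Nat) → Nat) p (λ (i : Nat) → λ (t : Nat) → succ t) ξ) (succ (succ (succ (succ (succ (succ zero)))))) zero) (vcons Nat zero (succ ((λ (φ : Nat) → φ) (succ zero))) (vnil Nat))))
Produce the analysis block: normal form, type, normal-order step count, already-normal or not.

reduced normal form:
  refl ((q : Vec Nat (succ zero)) → Vec Nat (succ (succ (succ zero)))) (λ (n : Vec Nat (succ zero)) → vcons Nat (succ (succ zero)) (succ (succ (succ zero))) (vcons Nat (succ zero) (succ (succ (succ (succ (succ (succ zero)))))) (vcons Nat zero (succ (succ zero)) (vnil Nat))))
type:
  Eq ((q : Vec Nat (succ zero)) → Vec Nat (succ (succ (succ zero)))) (λ (n : Vec Nat (succ zero)) → vcons Nat (succ (succ zero)) (succ (succ (succ zero))) (vcons Nat (succ zero) (succ (succ (succ (succ (succ (succ zero)))))) (vcons Nat zero (succ (succ zero)) (vnil Nat)))) (λ (f : Vec Nat (succ zero)) → vcons Nat (succ (succ zero)) (succ (succ (succ zero))) (vcons Nat (succ zero) (succ (succ (succ (succ (succ (succ zero)))))) (vcons Nat zero (succ (succ zero)) (vnil Nat))))
reduction steps (normal order): 12
started in normal form: no
first contracted redex: a beta-redex
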